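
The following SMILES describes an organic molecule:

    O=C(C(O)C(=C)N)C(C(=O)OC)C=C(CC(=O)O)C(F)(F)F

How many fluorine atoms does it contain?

Scan the SMILES for F atoms (remember two-letter symbols like Cl and Br are single atoms).
Fluorine count: 3.

3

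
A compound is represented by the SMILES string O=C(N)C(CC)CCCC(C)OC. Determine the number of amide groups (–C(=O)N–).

The amide motif appears at heavy-atom position 2 in the SMILES.
Other groups present: 1 ether.
Amide count: 1.

1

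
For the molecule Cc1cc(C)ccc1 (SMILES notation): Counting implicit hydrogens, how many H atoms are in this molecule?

Walk through each heavy atom and fill implicit hydrogens from standard valence (C 4, N 3, O 2, S 2, halogen 1); for lowercase aromatic atoms, an aromatic c carries 1 H when it has two neighbours and 0 H with three, and aromatic n carries 0 H:
  atom 1: C, bond orders sum to 1 (valence 4) → 3 H
  atom 2: aromatic c, 3 neighbours → 0 H
  atom 3: aromatic c, 2 neighbours → 1 H
  atom 4: aromatic c, 3 neighbours → 0 H
  atom 5: C, bond orders sum to 1 (valence 4) → 3 H
  atom 6: aromatic c, 2 neighbours → 1 H
  atom 7: aromatic c, 2 neighbours → 1 H
  atom 8: aromatic c, 2 neighbours → 1 H
Total hydrogens: 10.

10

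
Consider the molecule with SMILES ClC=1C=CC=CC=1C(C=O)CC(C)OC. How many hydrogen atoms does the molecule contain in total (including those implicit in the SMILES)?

15

Walk through each heavy atom and fill implicit hydrogens from standard valence (C 4, N 3, O 2, S 2, halogen 1):
  atom 1: Cl (halogen, monovalent) → 0 H
  atom 2: C, bond orders sum to 4 (valence 4) → 0 H
  atom 3: C, bond orders sum to 3 (valence 4) → 1 H
  atom 4: C, bond orders sum to 3 (valence 4) → 1 H
  atom 5: C, bond orders sum to 3 (valence 4) → 1 H
  atom 6: C, bond orders sum to 3 (valence 4) → 1 H
  atom 7: C, bond orders sum to 4 (valence 4) → 0 H
  atom 8: C, bond orders sum to 3 (valence 4) → 1 H
  atom 9: C, bond orders sum to 3 (valence 4) → 1 H
  atom 10: O, bond orders sum to 2 (valence 2) → 0 H
  atom 11: C, bond orders sum to 2 (valence 4) → 2 H
  atom 12: C, bond orders sum to 3 (valence 4) → 1 H
  atom 13: C, bond orders sum to 1 (valence 4) → 3 H
  atom 14: O, bond orders sum to 2 (valence 2) → 0 H
  atom 15: C, bond orders sum to 1 (valence 4) → 3 H
Total hydrogens: 15.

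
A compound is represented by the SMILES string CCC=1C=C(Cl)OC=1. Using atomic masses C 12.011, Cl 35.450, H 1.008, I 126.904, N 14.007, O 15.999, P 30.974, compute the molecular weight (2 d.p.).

First, the molecular formula is C6H7ClO (counting implicit H from valence).
  C: 6 × 12.011 = 72.066
  Cl: 1 × 35.450 = 35.450
  H: 7 × 1.008 = 7.056
  O: 1 × 15.999 = 15.999
Sum: 6×12.011 + 1×35.450 + 7×1.008 + 1×15.999 = 130.571 → 130.57 g/mol.

130.57 g/mol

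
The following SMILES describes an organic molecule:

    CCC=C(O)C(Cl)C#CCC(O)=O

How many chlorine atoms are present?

Scan the SMILES for Cl atoms (remember two-letter symbols like Cl and Br are single atoms).
Chlorine count: 1.

1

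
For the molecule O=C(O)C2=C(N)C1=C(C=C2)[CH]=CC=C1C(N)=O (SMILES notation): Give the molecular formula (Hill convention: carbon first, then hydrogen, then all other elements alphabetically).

Walk through each heavy atom and fill implicit hydrogens from standard valence (C 4, N 3, O 2, S 2, halogen 1):
  atom 1: O, bond orders sum to 2 (valence 2) → 0 H
  atom 2: C, bond orders sum to 4 (valence 4) → 0 H
  atom 3: O, bond orders sum to 1 (valence 2) → 1 H
  atom 4: C, bond orders sum to 4 (valence 4) → 0 H
  atom 5: C, bond orders sum to 4 (valence 4) → 0 H
  atom 6: N, bond orders sum to 1 (valence 3) → 2 H
  atom 7: C, bond orders sum to 4 (valence 4) → 0 H
  atom 8: C, bond orders sum to 4 (valence 4) → 0 H
  atom 9: C, bond orders sum to 3 (valence 4) → 1 H
  atom 10: C, bond orders sum to 3 (valence 4) → 1 H
  atom 11: C with explicit H count 1
  atom 12: C, bond orders sum to 3 (valence 4) → 1 H
  atom 13: C, bond orders sum to 3 (valence 4) → 1 H
  atom 14: C, bond orders sum to 4 (valence 4) → 0 H
  atom 15: C, bond orders sum to 4 (valence 4) → 0 H
  atom 16: N, bond orders sum to 1 (valence 3) → 2 H
  atom 17: O, bond orders sum to 2 (valence 2) → 0 H
Totals → C:12, H:10, N:2, O:3.
In Hill order: C12H10N2O3.

C12H10N2O3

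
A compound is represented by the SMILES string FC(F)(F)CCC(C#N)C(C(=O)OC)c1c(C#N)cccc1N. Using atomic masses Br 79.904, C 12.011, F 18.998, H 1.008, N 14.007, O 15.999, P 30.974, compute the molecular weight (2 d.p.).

First, the molecular formula is C15H14F3N3O2 (counting implicit H from valence).
  C: 15 × 12.011 = 180.165
  F: 3 × 18.998 = 56.994
  H: 14 × 1.008 = 14.112
  N: 3 × 14.007 = 42.021
  O: 2 × 15.999 = 31.998
Sum: 15×12.011 + 3×18.998 + 14×1.008 + 3×14.007 + 2×15.999 = 325.290 → 325.29 g/mol.

325.29 g/mol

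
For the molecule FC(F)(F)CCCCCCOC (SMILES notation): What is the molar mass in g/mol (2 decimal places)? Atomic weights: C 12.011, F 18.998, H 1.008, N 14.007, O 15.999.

First, the molecular formula is C8H15F3O (counting implicit H from valence).
  C: 8 × 12.011 = 96.088
  F: 3 × 18.998 = 56.994
  H: 15 × 1.008 = 15.120
  O: 1 × 15.999 = 15.999
Sum: 8×12.011 + 3×18.998 + 15×1.008 + 1×15.999 = 184.201 → 184.20 g/mol.

184.20 g/mol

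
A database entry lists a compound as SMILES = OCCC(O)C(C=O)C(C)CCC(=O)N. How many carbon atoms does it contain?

Count every carbon token in the SMILES (each C, including those in ring-closure positions and inside branches).
Carbon count: 10.

10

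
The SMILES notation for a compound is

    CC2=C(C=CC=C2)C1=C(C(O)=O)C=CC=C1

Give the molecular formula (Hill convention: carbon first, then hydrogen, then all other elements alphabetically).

C14H12O2

Walk through each heavy atom and fill implicit hydrogens from standard valence (C 4, N 3, O 2, S 2, halogen 1):
  atom 1: C, bond orders sum to 1 (valence 4) → 3 H
  atom 2: C, bond orders sum to 4 (valence 4) → 0 H
  atom 3: C, bond orders sum to 4 (valence 4) → 0 H
  atom 4: C, bond orders sum to 3 (valence 4) → 1 H
  atom 5: C, bond orders sum to 3 (valence 4) → 1 H
  atom 6: C, bond orders sum to 3 (valence 4) → 1 H
  atom 7: C, bond orders sum to 3 (valence 4) → 1 H
  atom 8: C, bond orders sum to 4 (valence 4) → 0 H
  atom 9: C, bond orders sum to 4 (valence 4) → 0 H
  atom 10: C, bond orders sum to 4 (valence 4) → 0 H
  atom 11: O, bond orders sum to 1 (valence 2) → 1 H
  atom 12: O, bond orders sum to 2 (valence 2) → 0 H
  atom 13: C, bond orders sum to 3 (valence 4) → 1 H
  atom 14: C, bond orders sum to 3 (valence 4) → 1 H
  atom 15: C, bond orders sum to 3 (valence 4) → 1 H
  atom 16: C, bond orders sum to 3 (valence 4) → 1 H
Totals → C:14, H:12, O:2.
In Hill order: C14H12O2.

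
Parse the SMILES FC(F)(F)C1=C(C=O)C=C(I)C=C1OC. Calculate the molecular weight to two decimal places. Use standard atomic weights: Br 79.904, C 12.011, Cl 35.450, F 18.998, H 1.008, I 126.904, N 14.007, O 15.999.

First, the molecular formula is C9H6F3IO2 (counting implicit H from valence).
  C: 9 × 12.011 = 108.099
  F: 3 × 18.998 = 56.994
  H: 6 × 1.008 = 6.048
  I: 1 × 126.904 = 126.904
  O: 2 × 15.999 = 31.998
Sum: 9×12.011 + 3×18.998 + 6×1.008 + 1×126.904 + 2×15.999 = 330.043 → 330.04 g/mol.

330.04 g/mol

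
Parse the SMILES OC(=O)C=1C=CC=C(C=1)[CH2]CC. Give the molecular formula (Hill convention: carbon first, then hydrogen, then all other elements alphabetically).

Walk through each heavy atom and fill implicit hydrogens from standard valence (C 4, N 3, O 2, S 2, halogen 1):
  atom 1: O, bond orders sum to 1 (valence 2) → 1 H
  atom 2: C, bond orders sum to 4 (valence 4) → 0 H
  atom 3: O, bond orders sum to 2 (valence 2) → 0 H
  atom 4: C, bond orders sum to 4 (valence 4) → 0 H
  atom 5: C, bond orders sum to 3 (valence 4) → 1 H
  atom 6: C, bond orders sum to 3 (valence 4) → 1 H
  atom 7: C, bond orders sum to 3 (valence 4) → 1 H
  atom 8: C, bond orders sum to 4 (valence 4) → 0 H
  atom 9: C, bond orders sum to 3 (valence 4) → 1 H
  atom 10: C with explicit H count 2
  atom 11: C, bond orders sum to 2 (valence 4) → 2 H
  atom 12: C, bond orders sum to 1 (valence 4) → 3 H
Totals → C:10, H:12, O:2.
In Hill order: C10H12O2.

C10H12O2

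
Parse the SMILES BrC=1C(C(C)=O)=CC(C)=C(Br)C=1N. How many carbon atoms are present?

9

Count every carbon token in the SMILES (each C, including those in ring-closure positions and inside branches).
Carbon count: 9.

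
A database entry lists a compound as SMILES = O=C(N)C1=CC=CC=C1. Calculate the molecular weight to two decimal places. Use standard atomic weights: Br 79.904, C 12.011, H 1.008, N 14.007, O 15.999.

121.14 g/mol

First, the molecular formula is C7H7NO (counting implicit H from valence).
  C: 7 × 12.011 = 84.077
  H: 7 × 1.008 = 7.056
  N: 1 × 14.007 = 14.007
  O: 1 × 15.999 = 15.999
Sum: 7×12.011 + 7×1.008 + 1×14.007 + 1×15.999 = 121.139 → 121.14 g/mol.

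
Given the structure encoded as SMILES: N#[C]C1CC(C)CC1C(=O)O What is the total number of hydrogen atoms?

11

Walk through each heavy atom and fill implicit hydrogens from standard valence (C 4, N 3, O 2, S 2, halogen 1):
  atom 1: N, bond orders sum to 3 (valence 3) → 0 H
  atom 2: C with explicit H count 0
  atom 3: C, bond orders sum to 3 (valence 4) → 1 H
  atom 4: C, bond orders sum to 2 (valence 4) → 2 H
  atom 5: C, bond orders sum to 3 (valence 4) → 1 H
  atom 6: C, bond orders sum to 1 (valence 4) → 3 H
  atom 7: C, bond orders sum to 2 (valence 4) → 2 H
  atom 8: C, bond orders sum to 3 (valence 4) → 1 H
  atom 9: C, bond orders sum to 4 (valence 4) → 0 H
  atom 10: O, bond orders sum to 2 (valence 2) → 0 H
  atom 11: O, bond orders sum to 1 (valence 2) → 1 H
Total hydrogens: 11.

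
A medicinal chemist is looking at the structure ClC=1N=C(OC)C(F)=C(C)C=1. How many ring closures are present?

1

In SMILES, each pair of matching ring-closure digits denotes one ring-closing bond; the number of such bonds equals the number of independent rings.
Ring-closure bonds here: 1.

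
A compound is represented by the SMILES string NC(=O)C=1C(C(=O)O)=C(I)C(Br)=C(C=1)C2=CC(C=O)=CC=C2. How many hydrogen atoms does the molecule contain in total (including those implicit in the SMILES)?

9

Walk through each heavy atom and fill implicit hydrogens from standard valence (C 4, N 3, O 2, S 2, halogen 1):
  atom 1: N, bond orders sum to 1 (valence 3) → 2 H
  atom 2: C, bond orders sum to 4 (valence 4) → 0 H
  atom 3: O, bond orders sum to 2 (valence 2) → 0 H
  atom 4: C, bond orders sum to 4 (valence 4) → 0 H
  atom 5: C, bond orders sum to 4 (valence 4) → 0 H
  atom 6: C, bond orders sum to 4 (valence 4) → 0 H
  atom 7: O, bond orders sum to 2 (valence 2) → 0 H
  atom 8: O, bond orders sum to 1 (valence 2) → 1 H
  atom 9: C, bond orders sum to 4 (valence 4) → 0 H
  atom 10: I (halogen, monovalent) → 0 H
  atom 11: C, bond orders sum to 4 (valence 4) → 0 H
  atom 12: Br (halogen, monovalent) → 0 H
  atom 13: C, bond orders sum to 4 (valence 4) → 0 H
  atom 14: C, bond orders sum to 3 (valence 4) → 1 H
  atom 15: C, bond orders sum to 4 (valence 4) → 0 H
  atom 16: C, bond orders sum to 3 (valence 4) → 1 H
  atom 17: C, bond orders sum to 4 (valence 4) → 0 H
  atom 18: C, bond orders sum to 3 (valence 4) → 1 H
  atom 19: O, bond orders sum to 2 (valence 2) → 0 H
  atom 20: C, bond orders sum to 3 (valence 4) → 1 H
  atom 21: C, bond orders sum to 3 (valence 4) → 1 H
  atom 22: C, bond orders sum to 3 (valence 4) → 1 H
Total hydrogens: 9.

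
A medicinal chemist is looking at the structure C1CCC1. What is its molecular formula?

Walk through each heavy atom and fill implicit hydrogens from standard valence (C 4, N 3, O 2, S 2, halogen 1):
  atom 1: C, bond orders sum to 2 (valence 4) → 2 H
  atom 2: C, bond orders sum to 2 (valence 4) → 2 H
  atom 3: C, bond orders sum to 2 (valence 4) → 2 H
  atom 4: C, bond orders sum to 2 (valence 4) → 2 H
Totals → C:4, H:8.
In Hill order: C4H8.

C4H8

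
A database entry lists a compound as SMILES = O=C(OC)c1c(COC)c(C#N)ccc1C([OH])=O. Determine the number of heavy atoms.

18

Every atom symbol written in the SMILES (organic subset) is one heavy atom; implicit H are not written.
Heavy atoms by element → C:12, N:1, O:5.
Total: 18.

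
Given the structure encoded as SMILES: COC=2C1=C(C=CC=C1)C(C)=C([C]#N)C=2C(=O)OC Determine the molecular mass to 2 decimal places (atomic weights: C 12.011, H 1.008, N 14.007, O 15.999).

255.27 g/mol

First, the molecular formula is C15H13NO3 (counting implicit H from valence).
  C: 15 × 12.011 = 180.165
  H: 13 × 1.008 = 13.104
  N: 1 × 14.007 = 14.007
  O: 3 × 15.999 = 47.997
Sum: 15×12.011 + 13×1.008 + 1×14.007 + 3×15.999 = 255.273 → 255.27 g/mol.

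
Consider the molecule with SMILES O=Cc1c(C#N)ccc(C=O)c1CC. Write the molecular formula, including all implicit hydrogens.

Walk through each heavy atom and fill implicit hydrogens from standard valence (C 4, N 3, O 2, S 2, halogen 1); for lowercase aromatic atoms, an aromatic c carries 1 H when it has two neighbours and 0 H with three, and aromatic n carries 0 H:
  atom 1: O, bond orders sum to 2 (valence 2) → 0 H
  atom 2: C, bond orders sum to 3 (valence 4) → 1 H
  atom 3: aromatic c, 3 neighbours → 0 H
  atom 4: aromatic c, 3 neighbours → 0 H
  atom 5: C, bond orders sum to 4 (valence 4) → 0 H
  atom 6: N, bond orders sum to 3 (valence 3) → 0 H
  atom 7: aromatic c, 2 neighbours → 1 H
  atom 8: aromatic c, 2 neighbours → 1 H
  atom 9: aromatic c, 3 neighbours → 0 H
  atom 10: C, bond orders sum to 3 (valence 4) → 1 H
  atom 11: O, bond orders sum to 2 (valence 2) → 0 H
  atom 12: aromatic c, 3 neighbours → 0 H
  atom 13: C, bond orders sum to 2 (valence 4) → 2 H
  atom 14: C, bond orders sum to 1 (valence 4) → 3 H
Totals → C:11, H:9, N:1, O:2.
In Hill order: C11H9NO2.

C11H9NO2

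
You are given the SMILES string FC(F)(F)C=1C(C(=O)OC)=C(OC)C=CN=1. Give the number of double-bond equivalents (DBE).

Degree of unsaturation = (number of rings) + (number of π bonds).
Ring closures in the SMILES: 1.
π bonds: 4 double bonds (each 1 DoU) → 4 DoU from unsaturation.
Total DoU = 1 + 4 = 5.

5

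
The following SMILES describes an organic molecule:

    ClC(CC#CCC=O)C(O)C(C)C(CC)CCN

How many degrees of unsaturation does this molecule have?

3

Molecular formula: C14H24ClNO2.
DoU = (2C + 2 + N − H − X) / 2, where X is the halogen count and O/S are ignored.
    = (2·14 + 2 + 1 − 24 − 1) / 2 = 6 / 2 = 3.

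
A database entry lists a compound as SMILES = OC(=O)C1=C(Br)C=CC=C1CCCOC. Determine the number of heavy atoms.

15

Every atom symbol written in the SMILES (organic subset) is one heavy atom; implicit H are not written.
Heavy atoms by element → Br:1, C:11, O:3.
Total: 15.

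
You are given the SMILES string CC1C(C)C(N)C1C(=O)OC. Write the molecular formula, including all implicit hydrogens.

Walk through each heavy atom and fill implicit hydrogens from standard valence (C 4, N 3, O 2, S 2, halogen 1):
  atom 1: C, bond orders sum to 1 (valence 4) → 3 H
  atom 2: C, bond orders sum to 3 (valence 4) → 1 H
  atom 3: C, bond orders sum to 3 (valence 4) → 1 H
  atom 4: C, bond orders sum to 1 (valence 4) → 3 H
  atom 5: C, bond orders sum to 3 (valence 4) → 1 H
  atom 6: N, bond orders sum to 1 (valence 3) → 2 H
  atom 7: C, bond orders sum to 3 (valence 4) → 1 H
  atom 8: C, bond orders sum to 4 (valence 4) → 0 H
  atom 9: O, bond orders sum to 2 (valence 2) → 0 H
  atom 10: O, bond orders sum to 2 (valence 2) → 0 H
  atom 11: C, bond orders sum to 1 (valence 4) → 3 H
Totals → C:8, H:15, N:1, O:2.
In Hill order: C8H15NO2.

C8H15NO2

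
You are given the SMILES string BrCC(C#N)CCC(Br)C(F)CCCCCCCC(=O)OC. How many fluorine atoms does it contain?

Scan the SMILES for F atoms (remember two-letter symbols like Cl and Br are single atoms).
Fluorine count: 1.

1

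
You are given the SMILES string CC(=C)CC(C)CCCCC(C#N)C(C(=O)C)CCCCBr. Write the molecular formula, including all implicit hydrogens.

Walk through each heavy atom and fill implicit hydrogens from standard valence (C 4, N 3, O 2, S 2, halogen 1):
  atom 1: C, bond orders sum to 1 (valence 4) → 3 H
  atom 2: C, bond orders sum to 4 (valence 4) → 0 H
  atom 3: C, bond orders sum to 2 (valence 4) → 2 H
  atom 4: C, bond orders sum to 2 (valence 4) → 2 H
  atom 5: C, bond orders sum to 3 (valence 4) → 1 H
  atom 6: C, bond orders sum to 1 (valence 4) → 3 H
  atom 7: C, bond orders sum to 2 (valence 4) → 2 H
  atom 8: C, bond orders sum to 2 (valence 4) → 2 H
  atom 9: C, bond orders sum to 2 (valence 4) → 2 H
  atom 10: C, bond orders sum to 2 (valence 4) → 2 H
  atom 11: C, bond orders sum to 3 (valence 4) → 1 H
  atom 12: C, bond orders sum to 4 (valence 4) → 0 H
  atom 13: N, bond orders sum to 3 (valence 3) → 0 H
  atom 14: C, bond orders sum to 3 (valence 4) → 1 H
  atom 15: C, bond orders sum to 4 (valence 4) → 0 H
  atom 16: O, bond orders sum to 2 (valence 2) → 0 H
  atom 17: C, bond orders sum to 1 (valence 4) → 3 H
  atom 18: C, bond orders sum to 2 (valence 4) → 2 H
  atom 19: C, bond orders sum to 2 (valence 4) → 2 H
  atom 20: C, bond orders sum to 2 (valence 4) → 2 H
  atom 21: C, bond orders sum to 2 (valence 4) → 2 H
  atom 22: Br (halogen, monovalent) → 0 H
Totals → C:19, H:32, Br:1, N:1, O:1.
In Hill order: C19H32BrNO.

C19H32BrNO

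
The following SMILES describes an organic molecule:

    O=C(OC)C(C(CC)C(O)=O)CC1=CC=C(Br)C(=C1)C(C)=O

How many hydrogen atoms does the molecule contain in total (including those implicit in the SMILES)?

Walk through each heavy atom and fill implicit hydrogens from standard valence (C 4, N 3, O 2, S 2, halogen 1):
  atom 1: O, bond orders sum to 2 (valence 2) → 0 H
  atom 2: C, bond orders sum to 4 (valence 4) → 0 H
  atom 3: O, bond orders sum to 2 (valence 2) → 0 H
  atom 4: C, bond orders sum to 1 (valence 4) → 3 H
  atom 5: C, bond orders sum to 3 (valence 4) → 1 H
  atom 6: C, bond orders sum to 3 (valence 4) → 1 H
  atom 7: C, bond orders sum to 2 (valence 4) → 2 H
  atom 8: C, bond orders sum to 1 (valence 4) → 3 H
  atom 9: C, bond orders sum to 4 (valence 4) → 0 H
  atom 10: O, bond orders sum to 1 (valence 2) → 1 H
  atom 11: O, bond orders sum to 2 (valence 2) → 0 H
  atom 12: C, bond orders sum to 2 (valence 4) → 2 H
  atom 13: C, bond orders sum to 4 (valence 4) → 0 H
  atom 14: C, bond orders sum to 3 (valence 4) → 1 H
  atom 15: C, bond orders sum to 3 (valence 4) → 1 H
  atom 16: C, bond orders sum to 4 (valence 4) → 0 H
  atom 17: Br (halogen, monovalent) → 0 H
  atom 18: C, bond orders sum to 4 (valence 4) → 0 H
  atom 19: C, bond orders sum to 3 (valence 4) → 1 H
  atom 20: C, bond orders sum to 4 (valence 4) → 0 H
  atom 21: C, bond orders sum to 1 (valence 4) → 3 H
  atom 22: O, bond orders sum to 2 (valence 2) → 0 H
Total hydrogens: 19.

19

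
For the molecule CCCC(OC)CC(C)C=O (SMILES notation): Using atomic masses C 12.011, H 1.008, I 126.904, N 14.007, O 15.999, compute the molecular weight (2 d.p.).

First, the molecular formula is C9H18O2 (counting implicit H from valence).
  C: 9 × 12.011 = 108.099
  H: 18 × 1.008 = 18.144
  O: 2 × 15.999 = 31.998
Sum: 9×12.011 + 18×1.008 + 2×15.999 = 158.241 → 158.24 g/mol.

158.24 g/mol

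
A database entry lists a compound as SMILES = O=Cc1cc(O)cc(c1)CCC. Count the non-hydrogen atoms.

Every atom symbol written in the SMILES (organic subset) is one heavy atom; implicit H are not written.
Heavy atoms by element → C:10, O:2.
Total: 12.

12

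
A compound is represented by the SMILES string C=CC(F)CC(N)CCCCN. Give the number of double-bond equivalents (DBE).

1

Molecular formula: C9H19FN2.
DoU = (2C + 2 + N − H − X) / 2, where X is the halogen count and O/S are ignored.
    = (2·9 + 2 + 2 − 19 − 1) / 2 = 2 / 2 = 1.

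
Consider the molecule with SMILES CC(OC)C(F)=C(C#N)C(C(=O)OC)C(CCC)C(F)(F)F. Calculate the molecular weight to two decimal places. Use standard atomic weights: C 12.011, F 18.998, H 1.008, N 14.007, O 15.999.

First, the molecular formula is C14H19F4NO3 (counting implicit H from valence).
  C: 14 × 12.011 = 168.154
  F: 4 × 18.998 = 75.992
  H: 19 × 1.008 = 19.152
  N: 1 × 14.007 = 14.007
  O: 3 × 15.999 = 47.997
Sum: 14×12.011 + 4×18.998 + 19×1.008 + 1×14.007 + 3×15.999 = 325.302 → 325.30 g/mol.

325.30 g/mol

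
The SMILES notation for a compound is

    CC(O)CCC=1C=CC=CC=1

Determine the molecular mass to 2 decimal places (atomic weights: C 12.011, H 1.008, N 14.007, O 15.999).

150.22 g/mol

First, the molecular formula is C10H14O (counting implicit H from valence).
  C: 10 × 12.011 = 120.110
  H: 14 × 1.008 = 14.112
  O: 1 × 15.999 = 15.999
Sum: 10×12.011 + 14×1.008 + 1×15.999 = 150.221 → 150.22 g/mol.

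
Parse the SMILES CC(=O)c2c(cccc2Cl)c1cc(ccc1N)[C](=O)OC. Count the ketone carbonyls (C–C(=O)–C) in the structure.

1

The ketone motif appears at heavy-atom position 2 in the SMILES.
Other groups present: 1 ester, 1 primary amine.
Ketone count: 1.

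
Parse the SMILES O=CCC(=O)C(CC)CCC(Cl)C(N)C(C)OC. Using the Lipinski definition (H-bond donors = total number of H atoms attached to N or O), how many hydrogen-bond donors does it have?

2

Donors: find every N or O and count the H atoms it carries.
  atom 1 (O): bond orders sum to 2 → 0 H
  atom 5 (O): bond orders sum to 2 → 0 H
  atom 14 (N): bond orders sum to 1 → 2 H
  atom 17 (O): bond orders sum to 2 → 0 H
Lipinski HBD = 2.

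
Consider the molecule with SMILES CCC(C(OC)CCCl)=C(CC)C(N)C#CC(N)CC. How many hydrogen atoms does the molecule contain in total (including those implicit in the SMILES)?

Walk through each heavy atom and fill implicit hydrogens from standard valence (C 4, N 3, O 2, S 2, halogen 1):
  atom 1: C, bond orders sum to 1 (valence 4) → 3 H
  atom 2: C, bond orders sum to 2 (valence 4) → 2 H
  atom 3: C, bond orders sum to 4 (valence 4) → 0 H
  atom 4: C, bond orders sum to 3 (valence 4) → 1 H
  atom 5: O, bond orders sum to 2 (valence 2) → 0 H
  atom 6: C, bond orders sum to 1 (valence 4) → 3 H
  atom 7: C, bond orders sum to 2 (valence 4) → 2 H
  atom 8: C, bond orders sum to 2 (valence 4) → 2 H
  atom 9: Cl (halogen, monovalent) → 0 H
  atom 10: C, bond orders sum to 4 (valence 4) → 0 H
  atom 11: C, bond orders sum to 2 (valence 4) → 2 H
  atom 12: C, bond orders sum to 1 (valence 4) → 3 H
  atom 13: C, bond orders sum to 3 (valence 4) → 1 H
  atom 14: N, bond orders sum to 1 (valence 3) → 2 H
  atom 15: C, bond orders sum to 4 (valence 4) → 0 H
  atom 16: C, bond orders sum to 4 (valence 4) → 0 H
  atom 17: C, bond orders sum to 3 (valence 4) → 1 H
  atom 18: N, bond orders sum to 1 (valence 3) → 2 H
  atom 19: C, bond orders sum to 2 (valence 4) → 2 H
  atom 20: C, bond orders sum to 1 (valence 4) → 3 H
Total hydrogens: 29.

29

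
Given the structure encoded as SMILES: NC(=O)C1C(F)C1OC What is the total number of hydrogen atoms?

Walk through each heavy atom and fill implicit hydrogens from standard valence (C 4, N 3, O 2, S 2, halogen 1):
  atom 1: N, bond orders sum to 1 (valence 3) → 2 H
  atom 2: C, bond orders sum to 4 (valence 4) → 0 H
  atom 3: O, bond orders sum to 2 (valence 2) → 0 H
  atom 4: C, bond orders sum to 3 (valence 4) → 1 H
  atom 5: C, bond orders sum to 3 (valence 4) → 1 H
  atom 6: F (halogen, monovalent) → 0 H
  atom 7: C, bond orders sum to 3 (valence 4) → 1 H
  atom 8: O, bond orders sum to 2 (valence 2) → 0 H
  atom 9: C, bond orders sum to 1 (valence 4) → 3 H
Total hydrogens: 8.

8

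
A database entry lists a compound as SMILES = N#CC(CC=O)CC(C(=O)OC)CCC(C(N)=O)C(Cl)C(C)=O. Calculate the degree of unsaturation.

6

Degree of unsaturation = (number of rings) + (number of π bonds).
Ring closures in the SMILES: 0.
π bonds: 4 double bonds (each 1 DoU), 1 triple bond (each 2 DoU) → 6 DoU from unsaturation.
Total DoU = 0 + 6 = 6.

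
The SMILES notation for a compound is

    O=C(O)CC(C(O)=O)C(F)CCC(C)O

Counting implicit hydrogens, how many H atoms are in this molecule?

Walk through each heavy atom and fill implicit hydrogens from standard valence (C 4, N 3, O 2, S 2, halogen 1):
  atom 1: O, bond orders sum to 2 (valence 2) → 0 H
  atom 2: C, bond orders sum to 4 (valence 4) → 0 H
  atom 3: O, bond orders sum to 1 (valence 2) → 1 H
  atom 4: C, bond orders sum to 2 (valence 4) → 2 H
  atom 5: C, bond orders sum to 3 (valence 4) → 1 H
  atom 6: C, bond orders sum to 4 (valence 4) → 0 H
  atom 7: O, bond orders sum to 1 (valence 2) → 1 H
  atom 8: O, bond orders sum to 2 (valence 2) → 0 H
  atom 9: C, bond orders sum to 3 (valence 4) → 1 H
  atom 10: F (halogen, monovalent) → 0 H
  atom 11: C, bond orders sum to 2 (valence 4) → 2 H
  atom 12: C, bond orders sum to 2 (valence 4) → 2 H
  atom 13: C, bond orders sum to 3 (valence 4) → 1 H
  atom 14: C, bond orders sum to 1 (valence 4) → 3 H
  atom 15: O, bond orders sum to 1 (valence 2) → 1 H
Total hydrogens: 15.

15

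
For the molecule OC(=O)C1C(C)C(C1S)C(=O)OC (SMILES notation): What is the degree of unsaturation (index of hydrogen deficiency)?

Degree of unsaturation = (number of rings) + (number of π bonds).
Ring closures in the SMILES: 1.
π bonds: 2 double bonds (each 1 DoU) → 2 DoU from unsaturation.
Total DoU = 1 + 2 = 3.

3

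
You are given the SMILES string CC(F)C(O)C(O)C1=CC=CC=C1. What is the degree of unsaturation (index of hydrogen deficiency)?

Degree of unsaturation = (number of rings) + (number of π bonds).
Ring closures in the SMILES: 1.
π bonds: 3 double bonds (each 1 DoU) → 3 DoU from unsaturation.
Total DoU = 1 + 3 = 4.

4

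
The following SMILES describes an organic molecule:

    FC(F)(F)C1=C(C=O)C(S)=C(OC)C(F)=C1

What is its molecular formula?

C9H6F4O2S

Walk through each heavy atom and fill implicit hydrogens from standard valence (C 4, N 3, O 2, S 2, halogen 1):
  atom 1: F (halogen, monovalent) → 0 H
  atom 2: C, bond orders sum to 4 (valence 4) → 0 H
  atom 3: F (halogen, monovalent) → 0 H
  atom 4: F (halogen, monovalent) → 0 H
  atom 5: C, bond orders sum to 4 (valence 4) → 0 H
  atom 6: C, bond orders sum to 4 (valence 4) → 0 H
  atom 7: C, bond orders sum to 3 (valence 4) → 1 H
  atom 8: O, bond orders sum to 2 (valence 2) → 0 H
  atom 9: C, bond orders sum to 4 (valence 4) → 0 H
  atom 10: S, bond orders sum to 1 (valence 2) → 1 H
  atom 11: C, bond orders sum to 4 (valence 4) → 0 H
  atom 12: O, bond orders sum to 2 (valence 2) → 0 H
  atom 13: C, bond orders sum to 1 (valence 4) → 3 H
  atom 14: C, bond orders sum to 4 (valence 4) → 0 H
  atom 15: F (halogen, monovalent) → 0 H
  atom 16: C, bond orders sum to 3 (valence 4) → 1 H
Totals → C:9, H:6, F:4, O:2, S:1.
In Hill order: C9H6F4O2S.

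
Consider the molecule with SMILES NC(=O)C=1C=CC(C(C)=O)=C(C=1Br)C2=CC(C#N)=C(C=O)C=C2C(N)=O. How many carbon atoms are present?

Count every carbon token in the SMILES (each C, including those in ring-closure positions and inside branches).
Carbon count: 18.

18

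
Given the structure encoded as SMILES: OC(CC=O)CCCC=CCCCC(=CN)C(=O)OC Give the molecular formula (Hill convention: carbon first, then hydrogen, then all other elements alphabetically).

C15H25NO4

Walk through each heavy atom and fill implicit hydrogens from standard valence (C 4, N 3, O 2, S 2, halogen 1):
  atom 1: O, bond orders sum to 1 (valence 2) → 1 H
  atom 2: C, bond orders sum to 3 (valence 4) → 1 H
  atom 3: C, bond orders sum to 2 (valence 4) → 2 H
  atom 4: C, bond orders sum to 3 (valence 4) → 1 H
  atom 5: O, bond orders sum to 2 (valence 2) → 0 H
  atom 6: C, bond orders sum to 2 (valence 4) → 2 H
  atom 7: C, bond orders sum to 2 (valence 4) → 2 H
  atom 8: C, bond orders sum to 2 (valence 4) → 2 H
  atom 9: C, bond orders sum to 3 (valence 4) → 1 H
  atom 10: C, bond orders sum to 3 (valence 4) → 1 H
  atom 11: C, bond orders sum to 2 (valence 4) → 2 H
  atom 12: C, bond orders sum to 2 (valence 4) → 2 H
  atom 13: C, bond orders sum to 2 (valence 4) → 2 H
  atom 14: C, bond orders sum to 4 (valence 4) → 0 H
  atom 15: C, bond orders sum to 3 (valence 4) → 1 H
  atom 16: N, bond orders sum to 1 (valence 3) → 2 H
  atom 17: C, bond orders sum to 4 (valence 4) → 0 H
  atom 18: O, bond orders sum to 2 (valence 2) → 0 H
  atom 19: O, bond orders sum to 2 (valence 2) → 0 H
  atom 20: C, bond orders sum to 1 (valence 4) → 3 H
Totals → C:15, H:25, N:1, O:4.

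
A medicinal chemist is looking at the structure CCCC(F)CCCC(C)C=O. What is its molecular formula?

Walk through each heavy atom and fill implicit hydrogens from standard valence (C 4, N 3, O 2, S 2, halogen 1):
  atom 1: C, bond orders sum to 1 (valence 4) → 3 H
  atom 2: C, bond orders sum to 2 (valence 4) → 2 H
  atom 3: C, bond orders sum to 2 (valence 4) → 2 H
  atom 4: C, bond orders sum to 3 (valence 4) → 1 H
  atom 5: F (halogen, monovalent) → 0 H
  atom 6: C, bond orders sum to 2 (valence 4) → 2 H
  atom 7: C, bond orders sum to 2 (valence 4) → 2 H
  atom 8: C, bond orders sum to 2 (valence 4) → 2 H
  atom 9: C, bond orders sum to 3 (valence 4) → 1 H
  atom 10: C, bond orders sum to 1 (valence 4) → 3 H
  atom 11: C, bond orders sum to 3 (valence 4) → 1 H
  atom 12: O, bond orders sum to 2 (valence 2) → 0 H
Totals → C:10, H:19, F:1, O:1.
In Hill order: C10H19FO.

C10H19FO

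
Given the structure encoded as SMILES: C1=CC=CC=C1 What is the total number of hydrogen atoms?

Walk through each heavy atom and fill implicit hydrogens from standard valence (C 4, N 3, O 2, S 2, halogen 1):
  atom 1: C, bond orders sum to 3 (valence 4) → 1 H
  atom 2: C, bond orders sum to 3 (valence 4) → 1 H
  atom 3: C, bond orders sum to 3 (valence 4) → 1 H
  atom 4: C, bond orders sum to 3 (valence 4) → 1 H
  atom 5: C, bond orders sum to 3 (valence 4) → 1 H
  atom 6: C, bond orders sum to 3 (valence 4) → 1 H
Total hydrogens: 6.

6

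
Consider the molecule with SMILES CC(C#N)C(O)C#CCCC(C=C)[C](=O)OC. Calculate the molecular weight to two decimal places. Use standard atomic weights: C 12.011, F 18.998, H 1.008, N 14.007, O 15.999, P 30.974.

235.28 g/mol

First, the molecular formula is C13H17NO3 (counting implicit H from valence).
  C: 13 × 12.011 = 156.143
  H: 17 × 1.008 = 17.136
  N: 1 × 14.007 = 14.007
  O: 3 × 15.999 = 47.997
Sum: 13×12.011 + 17×1.008 + 1×14.007 + 3×15.999 = 235.283 → 235.28 g/mol.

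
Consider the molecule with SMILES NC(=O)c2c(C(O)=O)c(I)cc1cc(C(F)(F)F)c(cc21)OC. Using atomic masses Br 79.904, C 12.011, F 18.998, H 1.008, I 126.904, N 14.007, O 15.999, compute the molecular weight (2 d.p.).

439.13 g/mol

First, the molecular formula is C14H9F3INO4 (counting implicit H from valence).
  C: 14 × 12.011 = 168.154
  F: 3 × 18.998 = 56.994
  H: 9 × 1.008 = 9.072
  I: 1 × 126.904 = 126.904
  N: 1 × 14.007 = 14.007
  O: 4 × 15.999 = 63.996
Sum: 14×12.011 + 3×18.998 + 9×1.008 + 1×126.904 + 1×14.007 + 4×15.999 = 439.127 → 439.13 g/mol.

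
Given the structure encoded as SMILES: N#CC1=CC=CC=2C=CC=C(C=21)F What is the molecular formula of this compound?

C11H6FN

Walk through each heavy atom and fill implicit hydrogens from standard valence (C 4, N 3, O 2, S 2, halogen 1):
  atom 1: N, bond orders sum to 3 (valence 3) → 0 H
  atom 2: C, bond orders sum to 4 (valence 4) → 0 H
  atom 3: C, bond orders sum to 4 (valence 4) → 0 H
  atom 4: C, bond orders sum to 3 (valence 4) → 1 H
  atom 5: C, bond orders sum to 3 (valence 4) → 1 H
  atom 6: C, bond orders sum to 3 (valence 4) → 1 H
  atom 7: C, bond orders sum to 4 (valence 4) → 0 H
  atom 8: C, bond orders sum to 3 (valence 4) → 1 H
  atom 9: C, bond orders sum to 3 (valence 4) → 1 H
  atom 10: C, bond orders sum to 3 (valence 4) → 1 H
  atom 11: C, bond orders sum to 4 (valence 4) → 0 H
  atom 12: C, bond orders sum to 4 (valence 4) → 0 H
  atom 13: F (halogen, monovalent) → 0 H
Totals → C:11, H:6, F:1, N:1.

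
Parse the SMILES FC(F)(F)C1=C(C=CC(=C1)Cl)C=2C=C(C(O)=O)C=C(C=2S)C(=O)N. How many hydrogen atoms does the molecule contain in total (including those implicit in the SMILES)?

Walk through each heavy atom and fill implicit hydrogens from standard valence (C 4, N 3, O 2, S 2, halogen 1):
  atom 1: F (halogen, monovalent) → 0 H
  atom 2: C, bond orders sum to 4 (valence 4) → 0 H
  atom 3: F (halogen, monovalent) → 0 H
  atom 4: F (halogen, monovalent) → 0 H
  atom 5: C, bond orders sum to 4 (valence 4) → 0 H
  atom 6: C, bond orders sum to 4 (valence 4) → 0 H
  atom 7: C, bond orders sum to 3 (valence 4) → 1 H
  atom 8: C, bond orders sum to 3 (valence 4) → 1 H
  atom 9: C, bond orders sum to 4 (valence 4) → 0 H
  atom 10: C, bond orders sum to 3 (valence 4) → 1 H
  atom 11: Cl (halogen, monovalent) → 0 H
  atom 12: C, bond orders sum to 4 (valence 4) → 0 H
  atom 13: C, bond orders sum to 3 (valence 4) → 1 H
  atom 14: C, bond orders sum to 4 (valence 4) → 0 H
  atom 15: C, bond orders sum to 4 (valence 4) → 0 H
  atom 16: O, bond orders sum to 1 (valence 2) → 1 H
  atom 17: O, bond orders sum to 2 (valence 2) → 0 H
  atom 18: C, bond orders sum to 3 (valence 4) → 1 H
  atom 19: C, bond orders sum to 4 (valence 4) → 0 H
  atom 20: C, bond orders sum to 4 (valence 4) → 0 H
  atom 21: S, bond orders sum to 1 (valence 2) → 1 H
  atom 22: C, bond orders sum to 4 (valence 4) → 0 H
  atom 23: O, bond orders sum to 2 (valence 2) → 0 H
  atom 24: N, bond orders sum to 1 (valence 3) → 2 H
Total hydrogens: 9.

9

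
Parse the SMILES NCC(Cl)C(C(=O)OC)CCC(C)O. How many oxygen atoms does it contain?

Scan the SMILES for O atoms (remember two-letter symbols like Cl and Br are single atoms).
Oxygen count: 3.

3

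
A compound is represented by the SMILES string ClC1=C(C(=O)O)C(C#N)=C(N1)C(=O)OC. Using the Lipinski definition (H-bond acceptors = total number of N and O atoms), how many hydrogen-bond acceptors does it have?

N atoms: 2; O atoms: 4.
Lipinski HBA = 2 + 4 = 6.

6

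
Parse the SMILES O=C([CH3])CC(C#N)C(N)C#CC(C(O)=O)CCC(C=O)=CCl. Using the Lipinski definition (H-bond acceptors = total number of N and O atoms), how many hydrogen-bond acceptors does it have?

N atoms: 2; O atoms: 4.
Lipinski HBA = 2 + 4 = 6.

6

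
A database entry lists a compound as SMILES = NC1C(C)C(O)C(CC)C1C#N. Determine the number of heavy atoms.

12

Every atom symbol written in the SMILES (organic subset) is one heavy atom; implicit H are not written.
Heavy atoms by element → C:9, N:2, O:1.
Total: 12.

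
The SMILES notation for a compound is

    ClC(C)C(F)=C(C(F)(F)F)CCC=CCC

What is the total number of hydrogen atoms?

15

Walk through each heavy atom and fill implicit hydrogens from standard valence (C 4, N 3, O 2, S 2, halogen 1):
  atom 1: Cl (halogen, monovalent) → 0 H
  atom 2: C, bond orders sum to 3 (valence 4) → 1 H
  atom 3: C, bond orders sum to 1 (valence 4) → 3 H
  atom 4: C, bond orders sum to 4 (valence 4) → 0 H
  atom 5: F (halogen, monovalent) → 0 H
  atom 6: C, bond orders sum to 4 (valence 4) → 0 H
  atom 7: C, bond orders sum to 4 (valence 4) → 0 H
  atom 8: F (halogen, monovalent) → 0 H
  atom 9: F (halogen, monovalent) → 0 H
  atom 10: F (halogen, monovalent) → 0 H
  atom 11: C, bond orders sum to 2 (valence 4) → 2 H
  atom 12: C, bond orders sum to 2 (valence 4) → 2 H
  atom 13: C, bond orders sum to 3 (valence 4) → 1 H
  atom 14: C, bond orders sum to 3 (valence 4) → 1 H
  atom 15: C, bond orders sum to 2 (valence 4) → 2 H
  atom 16: C, bond orders sum to 1 (valence 4) → 3 H
Total hydrogens: 15.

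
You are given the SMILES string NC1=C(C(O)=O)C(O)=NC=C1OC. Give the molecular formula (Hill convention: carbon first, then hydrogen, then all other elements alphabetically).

Walk through each heavy atom and fill implicit hydrogens from standard valence (C 4, N 3, O 2, S 2, halogen 1):
  atom 1: N, bond orders sum to 1 (valence 3) → 2 H
  atom 2: C, bond orders sum to 4 (valence 4) → 0 H
  atom 3: C, bond orders sum to 4 (valence 4) → 0 H
  atom 4: C, bond orders sum to 4 (valence 4) → 0 H
  atom 5: O, bond orders sum to 1 (valence 2) → 1 H
  atom 6: O, bond orders sum to 2 (valence 2) → 0 H
  atom 7: C, bond orders sum to 4 (valence 4) → 0 H
  atom 8: O, bond orders sum to 1 (valence 2) → 1 H
  atom 9: N, bond orders sum to 3 (valence 3) → 0 H
  atom 10: C, bond orders sum to 3 (valence 4) → 1 H
  atom 11: C, bond orders sum to 4 (valence 4) → 0 H
  atom 12: O, bond orders sum to 2 (valence 2) → 0 H
  atom 13: C, bond orders sum to 1 (valence 4) → 3 H
Totals → C:7, H:8, N:2, O:4.
In Hill order: C7H8N2O4.

C7H8N2O4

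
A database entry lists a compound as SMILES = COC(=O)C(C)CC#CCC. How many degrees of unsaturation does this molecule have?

Degree of unsaturation = (number of rings) + (number of π bonds).
Ring closures in the SMILES: 0.
π bonds: 1 double bond (each 1 DoU), 1 triple bond (each 2 DoU) → 3 DoU from unsaturation.
Total DoU = 0 + 3 = 3.

3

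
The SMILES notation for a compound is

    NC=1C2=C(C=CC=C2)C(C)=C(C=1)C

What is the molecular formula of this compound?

Walk through each heavy atom and fill implicit hydrogens from standard valence (C 4, N 3, O 2, S 2, halogen 1):
  atom 1: N, bond orders sum to 1 (valence 3) → 2 H
  atom 2: C, bond orders sum to 4 (valence 4) → 0 H
  atom 3: C, bond orders sum to 4 (valence 4) → 0 H
  atom 4: C, bond orders sum to 4 (valence 4) → 0 H
  atom 5: C, bond orders sum to 3 (valence 4) → 1 H
  atom 6: C, bond orders sum to 3 (valence 4) → 1 H
  atom 7: C, bond orders sum to 3 (valence 4) → 1 H
  atom 8: C, bond orders sum to 3 (valence 4) → 1 H
  atom 9: C, bond orders sum to 4 (valence 4) → 0 H
  atom 10: C, bond orders sum to 1 (valence 4) → 3 H
  atom 11: C, bond orders sum to 4 (valence 4) → 0 H
  atom 12: C, bond orders sum to 3 (valence 4) → 1 H
  atom 13: C, bond orders sum to 1 (valence 4) → 3 H
Totals → C:12, H:13, N:1.
In Hill order: C12H13N.

C12H13N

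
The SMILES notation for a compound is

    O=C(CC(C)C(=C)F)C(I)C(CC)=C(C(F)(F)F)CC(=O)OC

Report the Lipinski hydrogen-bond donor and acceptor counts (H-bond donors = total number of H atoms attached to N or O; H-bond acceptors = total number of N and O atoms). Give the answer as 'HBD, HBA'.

Donors: find every N or O and count the H atoms it carries.
  atom 1 (O): bond orders sum to 2 → 0 H
  atom 21 (O): bond orders sum to 2 → 0 H
  atom 22 (O): bond orders sum to 2 → 0 H
Lipinski HBD = 0.
Acceptors: N atoms = 0, O atoms = 3 → HBA = 3.

0, 3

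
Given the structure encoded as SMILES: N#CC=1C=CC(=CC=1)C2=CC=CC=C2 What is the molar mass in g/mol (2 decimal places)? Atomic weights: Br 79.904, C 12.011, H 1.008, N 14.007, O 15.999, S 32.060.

First, the molecular formula is C13H9N (counting implicit H from valence).
  C: 13 × 12.011 = 156.143
  H: 9 × 1.008 = 9.072
  N: 1 × 14.007 = 14.007
Sum: 13×12.011 + 9×1.008 + 1×14.007 = 179.222 → 179.22 g/mol.

179.22 g/mol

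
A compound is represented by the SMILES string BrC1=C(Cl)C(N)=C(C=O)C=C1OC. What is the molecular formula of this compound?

C8H7BrClNO2

Walk through each heavy atom and fill implicit hydrogens from standard valence (C 4, N 3, O 2, S 2, halogen 1):
  atom 1: Br (halogen, monovalent) → 0 H
  atom 2: C, bond orders sum to 4 (valence 4) → 0 H
  atom 3: C, bond orders sum to 4 (valence 4) → 0 H
  atom 4: Cl (halogen, monovalent) → 0 H
  atom 5: C, bond orders sum to 4 (valence 4) → 0 H
  atom 6: N, bond orders sum to 1 (valence 3) → 2 H
  atom 7: C, bond orders sum to 4 (valence 4) → 0 H
  atom 8: C, bond orders sum to 3 (valence 4) → 1 H
  atom 9: O, bond orders sum to 2 (valence 2) → 0 H
  atom 10: C, bond orders sum to 3 (valence 4) → 1 H
  atom 11: C, bond orders sum to 4 (valence 4) → 0 H
  atom 12: O, bond orders sum to 2 (valence 2) → 0 H
  atom 13: C, bond orders sum to 1 (valence 4) → 3 H
Totals → C:8, H:7, Br:1, Cl:1, N:1, O:2.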